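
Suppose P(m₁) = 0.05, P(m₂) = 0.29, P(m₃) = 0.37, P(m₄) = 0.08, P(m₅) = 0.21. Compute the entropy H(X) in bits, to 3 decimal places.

H = −Σ pᵢ log₂ pᵢ.
−0.05·log₂(0.05) = 0.2161
−0.29·log₂(0.29) = 0.5179
−0.37·log₂(0.37) = 0.5307
−0.08·log₂(0.08) = 0.2915
−0.21·log₂(0.21) = 0.4728
Sum ≈ 2.0291 → 2.029 bits.

2.029 bits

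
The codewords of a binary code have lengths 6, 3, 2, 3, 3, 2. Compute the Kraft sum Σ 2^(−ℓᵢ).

With common denominator 2^6 = 64: Σ 2^(−ℓᵢ) = 1/64 + 8/64 + 16/64 + 8/64 + 8/64 + 16/64 = 57/64 = 0.890625.

0.890625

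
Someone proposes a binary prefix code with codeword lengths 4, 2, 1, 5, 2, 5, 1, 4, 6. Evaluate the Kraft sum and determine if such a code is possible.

With common denominator 2^6 = 64: Σ 2^(−ℓᵢ) = 4/64 + 16/64 + 32/64 + 2/64 + 16/64 + 2/64 + 32/64 + 4/64 + 1/64 = 109/64 = 1.703125.
Kraft's inequality requires Σ ≤ 1; here Σ = 1.703125 > 1, so no such prefix code exists.

1.703125; no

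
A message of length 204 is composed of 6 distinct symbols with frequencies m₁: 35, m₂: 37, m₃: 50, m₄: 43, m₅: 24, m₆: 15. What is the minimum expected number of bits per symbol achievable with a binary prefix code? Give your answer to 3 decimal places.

Probabilities are the counts divided by 204.
Repeatedly combine the two least-probable nodes; the expected code length is the sum of the merged weights.
merge 5/68 + 2/17 → 13/68
merge 35/204 + 37/204 → 6/17
merge 13/68 + 43/204 → 41/102
merge 25/102 + 6/17 → 61/102
merge 41/102 + 61/102 → 1
L = 13/68 + 6/17 + 41/102 + 61/102 + 1 = 173/68 ≈ 2.544 bits/symbol.

2.544 bits/symbol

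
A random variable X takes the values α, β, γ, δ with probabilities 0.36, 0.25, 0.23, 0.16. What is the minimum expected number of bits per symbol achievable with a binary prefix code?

Repeatedly combine the two least-probable nodes; the expected code length is the sum of the merged weights.
merge 4/25 + 23/100 → 39/100
merge 1/4 + 9/25 → 61/100
merge 39/100 + 61/100 → 1
L = 39/100 + 61/100 + 1 = 2 bits/symbol.

2 bits/symbol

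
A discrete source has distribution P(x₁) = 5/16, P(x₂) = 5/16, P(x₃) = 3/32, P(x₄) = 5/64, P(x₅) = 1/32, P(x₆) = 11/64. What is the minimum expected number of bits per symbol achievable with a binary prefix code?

Repeatedly combine the two least-probable nodes; the expected code length is the sum of the merged weights.
merge 1/32 + 5/64 → 7/64
merge 3/32 + 7/64 → 13/64
merge 11/64 + 13/64 → 3/8
merge 5/16 + 5/16 → 5/8
merge 3/8 + 5/8 → 1
L = 7/64 + 13/64 + 3/8 + 5/8 + 1 = 37/16 = 2.3125 bits/symbol.

2.3125 bits/symbol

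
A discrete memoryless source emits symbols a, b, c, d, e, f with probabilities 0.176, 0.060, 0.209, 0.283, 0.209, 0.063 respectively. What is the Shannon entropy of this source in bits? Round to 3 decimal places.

2.395 bits

H = −Σ pᵢ log₂ pᵢ.
−0.176·log₂(0.176) = 0.4411
−0.060·log₂(0.060) = 0.2435
−0.209·log₂(0.209) = 0.4720
−0.283·log₂(0.283) = 0.5154
−0.209·log₂(0.209) = 0.4720
−0.063·log₂(0.063) = 0.2513
Sum ≈ 2.3953 → 2.395 bits.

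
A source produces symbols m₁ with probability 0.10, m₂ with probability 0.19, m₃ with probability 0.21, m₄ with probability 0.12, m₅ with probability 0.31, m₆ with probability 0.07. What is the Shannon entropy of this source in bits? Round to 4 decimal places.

2.4197 bits

H = −Σ pᵢ log₂ pᵢ.
−0.10·log₂(0.10) = 0.3322
−0.19·log₂(0.19) = 0.4552
−0.21·log₂(0.21) = 0.4728
−0.12·log₂(0.12) = 0.3671
−0.31·log₂(0.31) = 0.5238
−0.07·log₂(0.07) = 0.2686
Sum ≈ 2.4197 → 2.4197 bits.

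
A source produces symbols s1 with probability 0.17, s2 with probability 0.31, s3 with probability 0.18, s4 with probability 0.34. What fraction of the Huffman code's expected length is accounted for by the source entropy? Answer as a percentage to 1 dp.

Entropy H = −Σ p log₂ p ≈ 1.9329 bits.
Huffman merges: 17/100+9/50→7/20; 31/100+17/50→13/20; 7/20+13/20→1. L = 2 ≈ 2.0000.
Efficiency = H/L = 1.9329/2.0000 = 96.6%.

96.6%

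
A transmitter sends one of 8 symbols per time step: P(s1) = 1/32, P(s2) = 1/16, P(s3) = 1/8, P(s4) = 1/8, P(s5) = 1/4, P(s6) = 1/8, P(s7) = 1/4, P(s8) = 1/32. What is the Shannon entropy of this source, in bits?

2.6875 bits

Each probability is a power of 1/2, so log₂(1/p) is an integer.
H = Σ p·log₂(1/p) = 1/32·5 + 1/16·4 + 1/8·3 + 1/8·3 + 1/4·2 + 1/8·3 + 1/4·2 + 1/32·5 = 2.6875 bits.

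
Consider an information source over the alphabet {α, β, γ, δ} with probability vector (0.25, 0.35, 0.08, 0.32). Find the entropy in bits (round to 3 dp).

1.848 bits

H = −Σ pᵢ log₂ pᵢ.
−0.25·log₂(0.25) = 0.5000
−0.35·log₂(0.35) = 0.5301
−0.08·log₂(0.08) = 0.2915
−0.32·log₂(0.32) = 0.5260
Sum ≈ 1.8476 → 1.848 bits.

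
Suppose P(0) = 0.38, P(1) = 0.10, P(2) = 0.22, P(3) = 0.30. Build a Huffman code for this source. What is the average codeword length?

1.94 bits/symbol

Repeatedly combine the two least-probable nodes; the expected code length is the sum of the merged weights.
merge 1/10 + 11/50 → 8/25
merge 3/10 + 8/25 → 31/50
merge 19/50 + 31/50 → 1
L = 8/25 + 31/50 + 1 = 97/50 = 1.94 bits/symbol.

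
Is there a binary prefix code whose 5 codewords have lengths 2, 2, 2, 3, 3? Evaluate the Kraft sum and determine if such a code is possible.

With common denominator 2^3 = 8: Σ 2^(−ℓᵢ) = 2/8 + 2/8 + 2/8 + 1/8 + 1/8 = 8/8 = 1.
Kraft's inequality requires Σ ≤ 1; here Σ = 1 ≤ 1, so such a prefix code exists.

1; yes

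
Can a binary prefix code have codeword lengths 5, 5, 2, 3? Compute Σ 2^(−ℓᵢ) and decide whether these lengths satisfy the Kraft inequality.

0.4375; yes

With common denominator 2^5 = 32: Σ 2^(−ℓᵢ) = 1/32 + 1/32 + 8/32 + 4/32 = 14/32 = 0.4375.
Kraft's inequality requires Σ ≤ 1; here Σ = 0.4375 ≤ 1, so such a prefix code exists.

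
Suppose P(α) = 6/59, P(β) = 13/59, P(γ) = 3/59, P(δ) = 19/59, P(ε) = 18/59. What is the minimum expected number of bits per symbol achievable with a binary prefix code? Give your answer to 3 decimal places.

Repeatedly combine the two least-probable nodes; the expected code length is the sum of the merged weights.
merge 3/59 + 6/59 → 9/59
merge 9/59 + 13/59 → 22/59
merge 18/59 + 19/59 → 37/59
merge 22/59 + 37/59 → 1
L = 9/59 + 22/59 + 37/59 + 1 = 127/59 ≈ 2.153 bits/symbol.

2.153 bits/symbol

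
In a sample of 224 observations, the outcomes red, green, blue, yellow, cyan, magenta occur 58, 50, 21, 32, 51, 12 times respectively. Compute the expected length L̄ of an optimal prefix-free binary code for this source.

2.4375 bits/symbol

Probabilities are the counts divided by 224.
Repeatedly combine the two least-probable nodes; the expected code length is the sum of the merged weights.
merge 3/56 + 3/32 → 33/224
merge 1/7 + 33/224 → 65/224
merge 25/112 + 51/224 → 101/224
merge 29/112 + 65/224 → 123/224
merge 101/224 + 123/224 → 1
L = 33/224 + 65/224 + 101/224 + 123/224 + 1 = 39/16 = 2.4375 bits/symbol.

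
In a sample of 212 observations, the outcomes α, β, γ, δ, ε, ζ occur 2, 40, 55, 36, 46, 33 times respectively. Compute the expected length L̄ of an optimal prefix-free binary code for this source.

Probabilities are the counts divided by 212.
Repeatedly combine the two least-probable nodes; the expected code length is the sum of the merged weights.
merge 1/106 + 33/212 → 35/212
merge 35/212 + 9/53 → 71/212
merge 10/53 + 23/106 → 43/106
merge 55/212 + 71/212 → 63/106
merge 43/106 + 63/106 → 1
L = 35/212 + 71/212 + 43/106 + 63/106 + 1 = 5/2 = 2.5 bits/symbol.

2.5 bits/symbol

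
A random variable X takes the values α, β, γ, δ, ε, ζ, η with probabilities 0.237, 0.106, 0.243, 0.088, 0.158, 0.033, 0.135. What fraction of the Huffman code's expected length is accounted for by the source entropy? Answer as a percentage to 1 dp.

98.9%

Entropy H = −Σ p log₂ p ≈ 2.6130 bits.
Huffman merges: 33/1000+11/125→121/1000; 53/500+121/1000→227/1000; 27/200+79/500→293/1000; 227/1000+237/1000→58/125; 243/1000+293/1000→67/125; 58/125+67/125→1. L = 2641/1000 ≈ 2.6410.
Efficiency = H/L = 2.6130/2.6410 = 98.9%.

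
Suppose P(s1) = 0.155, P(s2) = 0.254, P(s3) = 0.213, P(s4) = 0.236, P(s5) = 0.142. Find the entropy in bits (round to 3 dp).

2.286 bits

H = −Σ pᵢ log₂ pᵢ.
−0.155·log₂(0.155) = 0.4169
−0.254·log₂(0.254) = 0.5022
−0.213·log₂(0.213) = 0.4752
−0.236·log₂(0.236) = 0.4916
−0.142·log₂(0.142) = 0.3999
Sum ≈ 2.2858 → 2.286 bits.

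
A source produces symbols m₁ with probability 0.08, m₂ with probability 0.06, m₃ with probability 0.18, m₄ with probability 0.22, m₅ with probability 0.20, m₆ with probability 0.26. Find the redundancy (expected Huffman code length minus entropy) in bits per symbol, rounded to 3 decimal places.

0.029 bits

Entropy H = −Σ p log₂ p ≈ 2.4306 bits.
Huffman merges: 3/50+2/25→7/50; 7/50+9/50→8/25; 1/5+11/50→21/50; 13/50+8/25→29/50; 21/50+29/50→1. L = 123/50 ≈ 2.4600.
L − H = 2.4600 − 2.4306 = 0.029 bits.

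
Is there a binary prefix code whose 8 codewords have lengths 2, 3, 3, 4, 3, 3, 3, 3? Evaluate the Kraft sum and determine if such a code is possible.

With common denominator 2^4 = 16: Σ 2^(−ℓᵢ) = 4/16 + 2/16 + 2/16 + 1/16 + 2/16 + 2/16 + 2/16 + 2/16 = 17/16 = 1.0625.
Kraft's inequality requires Σ ≤ 1; here Σ = 1.0625 > 1, so no such prefix code exists.

1.0625; no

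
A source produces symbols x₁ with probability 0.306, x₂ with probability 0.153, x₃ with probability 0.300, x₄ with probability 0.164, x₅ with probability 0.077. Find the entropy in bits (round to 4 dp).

H = −Σ pᵢ log₂ pᵢ.
−0.306·log₂(0.306) = 0.5228
−0.153·log₂(0.153) = 0.4144
−0.300·log₂(0.300) = 0.5211
−0.164·log₂(0.164) = 0.4278
−0.077·log₂(0.077) = 0.2848
Sum ≈ 2.1708 → 2.1708 bits.

2.1708 bits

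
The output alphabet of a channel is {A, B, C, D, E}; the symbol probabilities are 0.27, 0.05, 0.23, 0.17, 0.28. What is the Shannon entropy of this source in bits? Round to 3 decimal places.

H = −Σ pᵢ log₂ pᵢ.
−0.27·log₂(0.27) = 0.5100
−0.05·log₂(0.05) = 0.2161
−0.23·log₂(0.23) = 0.4877
−0.17·log₂(0.17) = 0.4346
−0.28·log₂(0.28) = 0.5142
Sum ≈ 2.1626 → 2.163 bits.

2.163 bits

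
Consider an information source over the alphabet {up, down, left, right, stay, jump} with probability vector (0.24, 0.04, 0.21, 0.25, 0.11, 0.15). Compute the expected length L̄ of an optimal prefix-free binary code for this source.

Repeatedly combine the two least-probable nodes; the expected code length is the sum of the merged weights.
merge 1/25 + 11/100 → 3/20
merge 3/20 + 3/20 → 3/10
merge 21/100 + 6/25 → 9/20
merge 1/4 + 3/10 → 11/20
merge 9/20 + 11/20 → 1
L = 3/20 + 3/10 + 9/20 + 11/20 + 1 = 49/20 = 2.45 bits/symbol.

2.45 bits/symbol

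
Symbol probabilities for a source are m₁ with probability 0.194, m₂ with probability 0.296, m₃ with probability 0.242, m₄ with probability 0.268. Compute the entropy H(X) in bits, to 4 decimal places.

1.9833 bits

H = −Σ pᵢ log₂ pᵢ.
−0.194·log₂(0.194) = 0.4590
−0.296·log₂(0.296) = 0.5199
−0.242·log₂(0.242) = 0.4954
−0.268·log₂(0.268) = 0.5091
Sum ≈ 1.9833 → 1.9833 bits.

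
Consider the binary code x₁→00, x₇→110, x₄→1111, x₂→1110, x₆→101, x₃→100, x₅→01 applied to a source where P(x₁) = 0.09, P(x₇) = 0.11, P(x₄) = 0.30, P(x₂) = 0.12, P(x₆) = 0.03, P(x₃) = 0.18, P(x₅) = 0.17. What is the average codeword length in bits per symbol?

L̄ = Σ pᵢ·ℓᵢ = 0.09·2 + 0.11·3 + 0.30·4 + 0.12·4 + 0.03·3 + 0.18·3 + 0.17·2 = 3.16 bits/symbol.

3.16 bits/symbol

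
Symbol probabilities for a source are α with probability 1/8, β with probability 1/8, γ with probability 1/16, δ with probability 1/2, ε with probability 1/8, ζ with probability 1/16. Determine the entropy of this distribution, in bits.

Each probability is a power of 1/2, so log₂(1/p) is an integer.
H = Σ p·log₂(1/p) = 1/8·3 + 1/8·3 + 1/16·4 + 1/2·1 + 1/8·3 + 1/16·4 = 2.125 bits.

2.125 bits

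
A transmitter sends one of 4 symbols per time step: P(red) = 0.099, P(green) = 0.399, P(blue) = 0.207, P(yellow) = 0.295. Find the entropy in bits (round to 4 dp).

H = −Σ pᵢ log₂ pᵢ.
−0.099·log₂(0.099) = 0.3303
−0.399·log₂(0.399) = 0.5289
−0.207·log₂(0.207) = 0.4704
−0.295·log₂(0.295) = 0.5196
Sum ≈ 1.8491 → 1.8491 bits.

1.8491 bits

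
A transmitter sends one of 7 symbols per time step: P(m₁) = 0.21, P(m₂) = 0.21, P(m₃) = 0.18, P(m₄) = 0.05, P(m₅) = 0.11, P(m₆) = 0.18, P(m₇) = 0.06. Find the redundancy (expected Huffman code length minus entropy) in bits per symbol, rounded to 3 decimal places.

Entropy H = −Σ p log₂ p ≈ 2.6462 bits.
Huffman merges: 1/20+3/50→11/100; 11/100+11/100→11/50; 9/50+9/50→9/25; 21/100+21/100→21/50; 11/50+9/25→29/50; 21/50+29/50→1. L = 269/100 ≈ 2.6900.
L − H = 2.6900 − 2.6462 = 0.044 bits.

0.044 bits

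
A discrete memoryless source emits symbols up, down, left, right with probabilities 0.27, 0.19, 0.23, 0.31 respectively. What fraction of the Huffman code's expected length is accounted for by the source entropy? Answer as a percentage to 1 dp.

98.8%

Entropy H = −Σ p log₂ p ≈ 1.9767 bits.
Huffman merges: 19/100+23/100→21/50; 27/100+31/100→29/50; 21/50+29/50→1. L = 2 ≈ 2.0000.
Efficiency = H/L = 1.9767/2.0000 = 98.8%.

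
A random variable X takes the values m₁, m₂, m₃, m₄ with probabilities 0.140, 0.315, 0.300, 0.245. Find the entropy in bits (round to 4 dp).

H = −Σ pᵢ log₂ pᵢ.
−0.140·log₂(0.140) = 0.3971
−0.315·log₂(0.315) = 0.5250
−0.300·log₂(0.300) = 0.5211
−0.245·log₂(0.245) = 0.4971
Sum ≈ 1.9403 → 1.9403 bits.

1.9403 bits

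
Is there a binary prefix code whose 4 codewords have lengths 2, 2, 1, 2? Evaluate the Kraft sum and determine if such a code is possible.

1.25; no

With common denominator 2^2 = 4: Σ 2^(−ℓᵢ) = 1/4 + 1/4 + 2/4 + 1/4 = 5/4 = 1.25.
Kraft's inequality requires Σ ≤ 1; here Σ = 1.25 > 1, so no such prefix code exists.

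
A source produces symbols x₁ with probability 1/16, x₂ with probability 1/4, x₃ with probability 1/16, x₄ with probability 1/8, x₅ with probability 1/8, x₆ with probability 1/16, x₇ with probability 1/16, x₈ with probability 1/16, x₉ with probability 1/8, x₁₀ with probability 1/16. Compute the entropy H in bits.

3.125 bits

Each probability is a power of 1/2, so log₂(1/p) is an integer.
H = Σ p·log₂(1/p) = 1/16·4 + 1/4·2 + 1/16·4 + 1/8·3 + 1/8·3 + 1/16·4 + 1/16·4 + 1/16·4 + 1/8·3 + 1/16·4 = 3.125 bits.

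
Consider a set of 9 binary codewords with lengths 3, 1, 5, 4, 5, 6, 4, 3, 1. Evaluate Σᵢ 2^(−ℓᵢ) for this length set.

1.453125

With common denominator 2^6 = 64: Σ 2^(−ℓᵢ) = 8/64 + 32/64 + 2/64 + 4/64 + 2/64 + 1/64 + 4/64 + 8/64 + 32/64 = 93/64 = 1.453125.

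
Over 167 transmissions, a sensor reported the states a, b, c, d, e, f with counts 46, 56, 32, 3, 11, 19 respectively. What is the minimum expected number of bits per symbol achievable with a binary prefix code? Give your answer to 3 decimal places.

Probabilities are the counts divided by 167.
Repeatedly combine the two least-probable nodes; the expected code length is the sum of the merged weights.
merge 3/167 + 11/167 → 14/167
merge 14/167 + 19/167 → 33/167
merge 32/167 + 33/167 → 65/167
merge 46/167 + 56/167 → 102/167
merge 65/167 + 102/167 → 1
L = 14/167 + 33/167 + 65/167 + 102/167 + 1 = 381/167 ≈ 2.281 bits/symbol.

2.281 bits/symbol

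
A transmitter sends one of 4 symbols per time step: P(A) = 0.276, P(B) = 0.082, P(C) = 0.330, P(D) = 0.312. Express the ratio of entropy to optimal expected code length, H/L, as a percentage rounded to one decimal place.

Entropy H = −Σ p log₂ p ≈ 1.8606 bits.
Huffman merges: 41/500+69/250→179/500; 39/125+33/100→321/500; 179/500+321/500→1. L = 2 ≈ 2.0000.
Efficiency = H/L = 1.8606/2.0000 = 93.0%.

93.0%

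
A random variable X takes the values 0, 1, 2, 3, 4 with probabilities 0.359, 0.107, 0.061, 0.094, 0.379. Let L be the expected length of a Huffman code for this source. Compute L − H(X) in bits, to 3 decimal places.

Entropy H = −Σ p log₂ p ≈ 1.9729 bits.
Huffman merges: 61/1000+47/500→31/200; 107/1000+31/200→131/500; 131/500+359/1000→621/1000; 379/1000+621/1000→1. L = 1019/500 ≈ 2.0380.
L − H = 2.0380 − 1.9729 = 0.065 bits.

0.065 bits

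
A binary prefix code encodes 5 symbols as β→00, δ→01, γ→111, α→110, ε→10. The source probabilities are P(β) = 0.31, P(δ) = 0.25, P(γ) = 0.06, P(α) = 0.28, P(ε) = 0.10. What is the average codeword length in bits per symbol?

2.34 bits/symbol

L̄ = Σ pᵢ·ℓᵢ = 0.31·2 + 0.25·2 + 0.06·3 + 0.28·3 + 0.10·2 = 2.34 bits/symbol.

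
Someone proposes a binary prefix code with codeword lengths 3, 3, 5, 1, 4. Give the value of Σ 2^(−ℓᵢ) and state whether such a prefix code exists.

With common denominator 2^5 = 32: Σ 2^(−ℓᵢ) = 4/32 + 4/32 + 1/32 + 16/32 + 2/32 = 27/32 = 0.84375.
Kraft's inequality requires Σ ≤ 1; here Σ = 0.84375 ≤ 1, so such a prefix code exists.

0.84375; yes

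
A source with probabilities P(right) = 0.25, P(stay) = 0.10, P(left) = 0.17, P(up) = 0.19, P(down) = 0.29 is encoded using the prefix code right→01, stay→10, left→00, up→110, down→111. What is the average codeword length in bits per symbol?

L̄ = Σ pᵢ·ℓᵢ = 0.25·2 + 0.10·2 + 0.17·2 + 0.19·3 + 0.29·3 = 2.48 bits/symbol.

2.48 bits/symbol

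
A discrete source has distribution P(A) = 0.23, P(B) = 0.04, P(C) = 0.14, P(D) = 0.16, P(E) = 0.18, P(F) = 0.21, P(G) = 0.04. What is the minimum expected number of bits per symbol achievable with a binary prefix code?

2.64 bits/symbol

Repeatedly combine the two least-probable nodes; the expected code length is the sum of the merged weights.
merge 1/25 + 1/25 → 2/25
merge 2/25 + 7/50 → 11/50
merge 4/25 + 9/50 → 17/50
merge 21/100 + 11/50 → 43/100
merge 23/100 + 17/50 → 57/100
merge 43/100 + 57/100 → 1
L = 2/25 + 11/50 + 17/50 + 43/100 + 57/100 + 1 = 66/25 = 2.64 bits/symbol.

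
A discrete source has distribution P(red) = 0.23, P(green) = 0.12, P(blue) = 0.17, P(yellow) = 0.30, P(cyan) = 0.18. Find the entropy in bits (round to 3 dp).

2.256 bits

H = −Σ pᵢ log₂ pᵢ.
−0.23·log₂(0.23) = 0.4877
−0.12·log₂(0.12) = 0.3671
−0.17·log₂(0.17) = 0.4346
−0.30·log₂(0.30) = 0.5211
−0.18·log₂(0.18) = 0.4453
Sum ≈ 2.2557 → 2.256 bits.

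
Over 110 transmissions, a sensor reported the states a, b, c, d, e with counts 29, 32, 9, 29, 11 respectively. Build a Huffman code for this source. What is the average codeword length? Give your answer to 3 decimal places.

Probabilities are the counts divided by 110.
Repeatedly combine the two least-probable nodes; the expected code length is the sum of the merged weights.
merge 9/110 + 1/10 → 2/11
merge 2/11 + 29/110 → 49/110
merge 29/110 + 16/55 → 61/110
merge 49/110 + 61/110 → 1
L = 2/11 + 49/110 + 61/110 + 1 = 24/11 ≈ 2.182 bits/symbol.

2.182 bits/symbol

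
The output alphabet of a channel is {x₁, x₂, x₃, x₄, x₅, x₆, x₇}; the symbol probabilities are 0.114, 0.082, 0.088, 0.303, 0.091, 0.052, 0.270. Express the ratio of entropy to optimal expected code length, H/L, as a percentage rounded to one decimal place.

98.8%

Entropy H = −Σ p log₂ p ≈ 2.5300 bits.
Huffman merges: 13/250+41/500→67/500; 11/125+91/1000→179/1000; 57/500+67/500→31/125; 179/1000+31/125→427/1000; 27/100+303/1000→573/1000; 427/1000+573/1000→1. L = 2561/1000 ≈ 2.5610.
Efficiency = H/L = 2.5300/2.5610 = 98.8%.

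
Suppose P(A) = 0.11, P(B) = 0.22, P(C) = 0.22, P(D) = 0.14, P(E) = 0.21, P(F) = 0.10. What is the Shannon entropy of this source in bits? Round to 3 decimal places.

2.514 bits

H = −Σ pᵢ log₂ pᵢ.
−0.11·log₂(0.11) = 0.3503
−0.22·log₂(0.22) = 0.4806
−0.22·log₂(0.22) = 0.4806
−0.14·log₂(0.14) = 0.3971
−0.21·log₂(0.21) = 0.4728
−0.10·log₂(0.10) = 0.3322
Sum ≈ 2.5136 → 2.514 bits.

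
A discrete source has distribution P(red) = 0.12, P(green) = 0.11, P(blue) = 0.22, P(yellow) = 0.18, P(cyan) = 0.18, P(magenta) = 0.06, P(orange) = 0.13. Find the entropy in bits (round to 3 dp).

H = −Σ pᵢ log₂ pᵢ.
−0.12·log₂(0.12) = 0.3671
−0.11·log₂(0.11) = 0.3503
−0.22·log₂(0.22) = 0.4806
−0.18·log₂(0.18) = 0.4453
−0.18·log₂(0.18) = 0.4453
−0.06·log₂(0.06) = 0.2435
−0.13·log₂(0.13) = 0.3826
Sum ≈ 2.7147 → 2.715 bits.

2.715 bits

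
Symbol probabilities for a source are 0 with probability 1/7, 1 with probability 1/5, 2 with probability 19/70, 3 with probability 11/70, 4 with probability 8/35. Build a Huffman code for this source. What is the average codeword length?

Repeatedly combine the two least-probable nodes; the expected code length is the sum of the merged weights.
merge 1/7 + 11/70 → 3/10
merge 1/5 + 8/35 → 3/7
merge 19/70 + 3/10 → 4/7
merge 3/7 + 4/7 → 1
L = 3/10 + 3/7 + 4/7 + 1 = 23/10 = 2.3 bits/symbol.

2.3 bits/symbol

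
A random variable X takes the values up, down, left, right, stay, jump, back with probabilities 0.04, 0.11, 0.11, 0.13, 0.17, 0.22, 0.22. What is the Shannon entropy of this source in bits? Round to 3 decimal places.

2.665 bits

H = −Σ pᵢ log₂ pᵢ.
−0.04·log₂(0.04) = 0.1858
−0.11·log₂(0.11) = 0.3503
−0.11·log₂(0.11) = 0.3503
−0.13·log₂(0.13) = 0.3826
−0.17·log₂(0.17) = 0.4346
−0.22·log₂(0.22) = 0.4806
−0.22·log₂(0.22) = 0.4806
Sum ≈ 2.6647 → 2.665 bits.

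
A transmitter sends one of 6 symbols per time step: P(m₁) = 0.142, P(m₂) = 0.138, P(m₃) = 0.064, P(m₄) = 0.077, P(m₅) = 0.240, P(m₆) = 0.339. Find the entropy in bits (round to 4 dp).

2.3560 bits

H = −Σ pᵢ log₂ pᵢ.
−0.142·log₂(0.142) = 0.3999
−0.138·log₂(0.138) = 0.3943
−0.064·log₂(0.064) = 0.2538
−0.077·log₂(0.077) = 0.2848
−0.240·log₂(0.240) = 0.4941
−0.339·log₂(0.339) = 0.5291
Sum ≈ 2.3560 → 2.3560 bits.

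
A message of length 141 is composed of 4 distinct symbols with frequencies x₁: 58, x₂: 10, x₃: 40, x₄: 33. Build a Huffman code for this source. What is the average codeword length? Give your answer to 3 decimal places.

1.894 bits/symbol

Probabilities are the counts divided by 141.
Repeatedly combine the two least-probable nodes; the expected code length is the sum of the merged weights.
merge 10/141 + 11/47 → 43/141
merge 40/141 + 43/141 → 83/141
merge 58/141 + 83/141 → 1
L = 43/141 + 83/141 + 1 = 89/47 ≈ 1.894 bits/symbol.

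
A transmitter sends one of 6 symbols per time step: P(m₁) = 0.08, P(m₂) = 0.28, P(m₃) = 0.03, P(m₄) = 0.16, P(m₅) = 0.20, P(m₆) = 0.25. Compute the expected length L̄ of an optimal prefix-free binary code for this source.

Repeatedly combine the two least-probable nodes; the expected code length is the sum of the merged weights.
merge 3/100 + 2/25 → 11/100
merge 11/100 + 4/25 → 27/100
merge 1/5 + 1/4 → 9/20
merge 27/100 + 7/25 → 11/20
merge 9/20 + 11/20 → 1
L = 11/100 + 27/100 + 9/20 + 11/20 + 1 = 119/50 = 2.38 bits/symbol.

2.38 bits/symbol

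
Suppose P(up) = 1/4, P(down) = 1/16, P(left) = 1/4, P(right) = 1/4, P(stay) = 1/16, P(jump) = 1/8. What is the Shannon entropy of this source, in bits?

Each probability is a power of 1/2, so log₂(1/p) is an integer.
H = Σ p·log₂(1/p) = 1/4·2 + 1/16·4 + 1/4·2 + 1/4·2 + 1/16·4 + 1/8·3 = 2.375 bits.

2.375 bits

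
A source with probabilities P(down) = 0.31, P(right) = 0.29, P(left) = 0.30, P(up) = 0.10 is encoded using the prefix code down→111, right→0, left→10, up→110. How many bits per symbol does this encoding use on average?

2.12 bits/symbol

L̄ = Σ pᵢ·ℓᵢ = 0.31·3 + 0.29·1 + 0.30·2 + 0.10·3 = 2.12 bits/symbol.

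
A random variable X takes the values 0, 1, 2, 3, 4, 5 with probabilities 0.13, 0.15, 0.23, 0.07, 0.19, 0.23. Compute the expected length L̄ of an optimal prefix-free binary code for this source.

Repeatedly combine the two least-probable nodes; the expected code length is the sum of the merged weights.
merge 7/100 + 13/100 → 1/5
merge 3/20 + 19/100 → 17/50
merge 1/5 + 23/100 → 43/100
merge 23/100 + 17/50 → 57/100
merge 43/100 + 57/100 → 1
L = 1/5 + 17/50 + 43/100 + 57/100 + 1 = 127/50 = 2.54 bits/symbol.

2.54 bits/symbol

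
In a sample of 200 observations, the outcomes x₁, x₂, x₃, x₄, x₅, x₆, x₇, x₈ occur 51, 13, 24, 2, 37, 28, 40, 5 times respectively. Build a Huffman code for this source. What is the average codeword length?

Probabilities are the counts divided by 200.
Repeatedly combine the two least-probable nodes; the expected code length is the sum of the merged weights.
merge 1/100 + 1/40 → 7/200
merge 7/200 + 13/200 → 1/10
merge 1/10 + 3/25 → 11/50
merge 7/50 + 37/200 → 13/40
merge 1/5 + 11/50 → 21/50
merge 51/200 + 13/40 → 29/50
merge 21/50 + 29/50 → 1
L = 7/200 + 1/10 + 11/50 + 13/40 + 21/50 + 29/50 + 1 = 67/25 = 2.68 bits/symbol.

2.68 bits/symbol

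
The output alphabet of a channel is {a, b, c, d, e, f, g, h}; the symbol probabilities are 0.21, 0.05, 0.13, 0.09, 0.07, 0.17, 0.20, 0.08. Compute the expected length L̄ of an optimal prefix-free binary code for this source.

Repeatedly combine the two least-probable nodes; the expected code length is the sum of the merged weights.
merge 1/20 + 7/100 → 3/25
merge 2/25 + 9/100 → 17/100
merge 3/25 + 13/100 → 1/4
merge 17/100 + 17/100 → 17/50
merge 1/5 + 21/100 → 41/100
merge 1/4 + 17/50 → 59/100
merge 41/100 + 59/100 → 1
L = 3/25 + 17/100 + 1/4 + 17/50 + 41/100 + 59/100 + 1 = 72/25 = 2.88 bits/symbol.

2.88 bits/symbol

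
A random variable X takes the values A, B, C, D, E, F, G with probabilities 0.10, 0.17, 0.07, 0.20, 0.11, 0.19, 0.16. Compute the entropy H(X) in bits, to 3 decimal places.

2.728 bits

H = −Σ pᵢ log₂ pᵢ.
−0.10·log₂(0.10) = 0.3322
−0.17·log₂(0.17) = 0.4346
−0.07·log₂(0.07) = 0.2686
−0.20·log₂(0.20) = 0.4644
−0.11·log₂(0.11) = 0.3503
−0.19·log₂(0.19) = 0.4552
−0.16·log₂(0.16) = 0.4230
Sum ≈ 2.7283 → 2.728 bits.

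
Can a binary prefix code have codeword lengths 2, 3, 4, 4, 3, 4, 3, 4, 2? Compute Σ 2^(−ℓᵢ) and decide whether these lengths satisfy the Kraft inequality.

With common denominator 2^4 = 16: Σ 2^(−ℓᵢ) = 4/16 + 2/16 + 1/16 + 1/16 + 2/16 + 1/16 + 2/16 + 1/16 + 4/16 = 18/16 = 1.125.
Kraft's inequality requires Σ ≤ 1; here Σ = 1.125 > 1, so no such prefix code exists.

1.125; no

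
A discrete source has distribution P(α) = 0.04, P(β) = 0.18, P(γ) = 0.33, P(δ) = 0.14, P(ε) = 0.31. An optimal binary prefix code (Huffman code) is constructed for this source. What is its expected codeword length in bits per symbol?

2.18 bits/symbol

Repeatedly combine the two least-probable nodes; the expected code length is the sum of the merged weights.
merge 1/25 + 7/50 → 9/50
merge 9/50 + 9/50 → 9/25
merge 31/100 + 33/100 → 16/25
merge 9/25 + 16/25 → 1
L = 9/50 + 9/25 + 16/25 + 1 = 109/50 = 2.18 bits/symbol.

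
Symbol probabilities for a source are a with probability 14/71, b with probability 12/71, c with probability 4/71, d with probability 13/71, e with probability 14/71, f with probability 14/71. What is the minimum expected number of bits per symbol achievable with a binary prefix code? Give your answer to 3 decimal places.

2.606 bits/symbol

Repeatedly combine the two least-probable nodes; the expected code length is the sum of the merged weights.
merge 4/71 + 12/71 → 16/71
merge 13/71 + 14/71 → 27/71
merge 14/71 + 14/71 → 28/71
merge 16/71 + 27/71 → 43/71
merge 28/71 + 43/71 → 1
L = 16/71 + 27/71 + 28/71 + 43/71 + 1 = 185/71 ≈ 2.606 bits/symbol.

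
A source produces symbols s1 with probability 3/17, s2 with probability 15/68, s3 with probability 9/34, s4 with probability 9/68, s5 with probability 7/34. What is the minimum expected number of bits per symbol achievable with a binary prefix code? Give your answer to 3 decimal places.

Repeatedly combine the two least-probable nodes; the expected code length is the sum of the merged weights.
merge 9/68 + 3/17 → 21/68
merge 7/34 + 15/68 → 29/68
merge 9/34 + 21/68 → 39/68
merge 29/68 + 39/68 → 1
L = 21/68 + 29/68 + 39/68 + 1 = 157/68 ≈ 2.309 bits/symbol.

2.309 bits/symbol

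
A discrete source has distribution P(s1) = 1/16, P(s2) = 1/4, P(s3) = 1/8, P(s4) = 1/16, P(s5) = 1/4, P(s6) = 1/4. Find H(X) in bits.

Each probability is a power of 1/2, so log₂(1/p) is an integer.
H = Σ p·log₂(1/p) = 1/16·4 + 1/4·2 + 1/8·3 + 1/16·4 + 1/4·2 + 1/4·2 = 2.375 bits.

2.375 bits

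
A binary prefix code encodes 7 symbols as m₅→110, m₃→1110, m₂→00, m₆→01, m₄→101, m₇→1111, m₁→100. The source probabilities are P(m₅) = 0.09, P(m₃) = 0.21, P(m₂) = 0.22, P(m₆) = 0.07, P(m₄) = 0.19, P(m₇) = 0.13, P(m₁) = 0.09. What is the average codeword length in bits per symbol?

L̄ = Σ pᵢ·ℓᵢ = 0.09·3 + 0.21·4 + 0.22·2 + 0.07·2 + 0.19·3 + 0.13·4 + 0.09·3 = 3.05 bits/symbol.

3.05 bits/symbol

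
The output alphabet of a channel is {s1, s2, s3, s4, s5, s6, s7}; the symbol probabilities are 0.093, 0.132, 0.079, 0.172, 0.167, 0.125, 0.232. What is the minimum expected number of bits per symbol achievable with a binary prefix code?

2.768 bits/symbol

Repeatedly combine the two least-probable nodes; the expected code length is the sum of the merged weights.
merge 79/1000 + 93/1000 → 43/250
merge 1/8 + 33/250 → 257/1000
merge 167/1000 + 43/250 → 339/1000
merge 43/250 + 29/125 → 101/250
merge 257/1000 + 339/1000 → 149/250
merge 101/250 + 149/250 → 1
L = 43/250 + 257/1000 + 339/1000 + 101/250 + 149/250 + 1 = 346/125 = 2.768 bits/symbol.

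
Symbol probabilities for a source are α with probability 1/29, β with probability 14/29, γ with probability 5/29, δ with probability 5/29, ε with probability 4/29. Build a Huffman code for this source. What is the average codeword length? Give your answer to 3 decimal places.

2.034 bits/symbol

Repeatedly combine the two least-probable nodes; the expected code length is the sum of the merged weights.
merge 1/29 + 4/29 → 5/29
merge 5/29 + 5/29 → 10/29
merge 5/29 + 10/29 → 15/29
merge 14/29 + 15/29 → 1
L = 5/29 + 10/29 + 15/29 + 1 = 59/29 ≈ 2.034 bits/symbol.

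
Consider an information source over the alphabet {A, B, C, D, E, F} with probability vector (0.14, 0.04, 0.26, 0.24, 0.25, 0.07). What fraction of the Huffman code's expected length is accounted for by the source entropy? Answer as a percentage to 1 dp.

99.6%

Entropy H = −Σ p log₂ p ≈ 2.3508 bits.
Huffman merges: 1/25+7/100→11/100; 11/100+7/50→1/4; 6/25+1/4→49/100; 1/4+13/50→51/100; 49/100+51/100→1. L = 59/25 ≈ 2.3600.
Efficiency = H/L = 2.3508/2.3600 = 99.6%.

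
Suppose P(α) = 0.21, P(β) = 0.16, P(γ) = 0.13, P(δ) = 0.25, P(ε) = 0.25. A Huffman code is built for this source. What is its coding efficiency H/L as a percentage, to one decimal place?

99.5%

Entropy H = −Σ p log₂ p ≈ 2.2785 bits.
Huffman merges: 13/100+4/25→29/100; 21/100+1/4→23/50; 1/4+29/100→27/50; 23/50+27/50→1. L = 229/100 ≈ 2.2900.
Efficiency = H/L = 2.2785/2.2900 = 99.5%.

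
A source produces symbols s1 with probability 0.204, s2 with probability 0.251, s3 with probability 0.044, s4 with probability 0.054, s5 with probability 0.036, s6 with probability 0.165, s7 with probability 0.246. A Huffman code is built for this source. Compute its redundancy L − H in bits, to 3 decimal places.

Entropy H = −Σ p log₂ p ≈ 2.4934 bits.
Huffman merges: 9/250+11/250→2/25; 27/500+2/25→67/500; 67/500+33/200→299/1000; 51/250+123/500→9/20; 251/1000+299/1000→11/20; 9/20+11/20→1. L = 2513/1000 ≈ 2.5130.
L − H = 2.5130 − 2.4934 = 0.020 bits.

0.020 bits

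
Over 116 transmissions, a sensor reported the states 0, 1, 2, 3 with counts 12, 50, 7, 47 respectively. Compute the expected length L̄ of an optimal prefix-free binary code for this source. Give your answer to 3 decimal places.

Probabilities are the counts divided by 116.
Repeatedly combine the two least-probable nodes; the expected code length is the sum of the merged weights.
merge 7/116 + 3/29 → 19/116
merge 19/116 + 47/116 → 33/58
merge 25/58 + 33/58 → 1
L = 19/116 + 33/58 + 1 = 201/116 ≈ 1.733 bits/symbol.

1.733 bits/symbol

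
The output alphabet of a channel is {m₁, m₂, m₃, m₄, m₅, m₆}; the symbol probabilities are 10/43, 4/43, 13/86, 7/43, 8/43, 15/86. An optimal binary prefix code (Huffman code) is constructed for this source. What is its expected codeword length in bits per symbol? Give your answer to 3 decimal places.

Repeatedly combine the two least-probable nodes; the expected code length is the sum of the merged weights.
merge 4/43 + 13/86 → 21/86
merge 7/43 + 15/86 → 29/86
merge 8/43 + 10/43 → 18/43
merge 21/86 + 29/86 → 25/43
merge 18/43 + 25/43 → 1
L = 21/86 + 29/86 + 18/43 + 25/43 + 1 = 111/43 ≈ 2.581 bits/symbol.

2.581 bits/symbol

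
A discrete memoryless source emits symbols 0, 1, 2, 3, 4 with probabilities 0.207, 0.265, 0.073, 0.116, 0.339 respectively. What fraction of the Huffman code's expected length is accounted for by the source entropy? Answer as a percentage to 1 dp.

97.9%

Entropy H = −Σ p log₂ p ≈ 2.1433 bits.
Huffman merges: 73/1000+29/250→189/1000; 189/1000+207/1000→99/250; 53/200+339/1000→151/250; 99/250+151/250→1. L = 2189/1000 ≈ 2.1890.
Efficiency = H/L = 2.1433/2.1890 = 97.9%.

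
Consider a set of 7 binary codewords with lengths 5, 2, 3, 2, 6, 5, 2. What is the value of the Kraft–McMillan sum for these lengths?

With common denominator 2^6 = 64: Σ 2^(−ℓᵢ) = 2/64 + 16/64 + 8/64 + 16/64 + 1/64 + 2/64 + 16/64 = 61/64 = 0.953125.

0.953125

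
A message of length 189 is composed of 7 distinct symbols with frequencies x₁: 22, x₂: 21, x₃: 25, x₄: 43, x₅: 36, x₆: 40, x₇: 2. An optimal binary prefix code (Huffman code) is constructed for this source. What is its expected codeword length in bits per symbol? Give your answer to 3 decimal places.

Probabilities are the counts divided by 189.
Repeatedly combine the two least-probable nodes; the expected code length is the sum of the merged weights.
merge 2/189 + 1/9 → 23/189
merge 22/189 + 23/189 → 5/21
merge 25/189 + 4/21 → 61/189
merge 40/189 + 43/189 → 83/189
merge 5/21 + 61/189 → 106/189
merge 83/189 + 106/189 → 1
L = 23/189 + 5/21 + 61/189 + 83/189 + 106/189 + 1 = 169/63 ≈ 2.683 bits/symbol.

2.683 bits/symbol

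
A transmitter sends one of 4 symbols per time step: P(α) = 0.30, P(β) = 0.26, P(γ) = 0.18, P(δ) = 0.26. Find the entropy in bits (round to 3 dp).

1.977 bits

H = −Σ pᵢ log₂ pᵢ.
−0.30·log₂(0.30) = 0.5211
−0.26·log₂(0.26) = 0.5053
−0.18·log₂(0.18) = 0.4453
−0.26·log₂(0.26) = 0.5053
Sum ≈ 1.9770 → 1.977 bits.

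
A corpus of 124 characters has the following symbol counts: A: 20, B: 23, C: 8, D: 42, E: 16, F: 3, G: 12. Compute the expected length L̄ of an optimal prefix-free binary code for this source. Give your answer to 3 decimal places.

Probabilities are the counts divided by 124.
Repeatedly combine the two least-probable nodes; the expected code length is the sum of the merged weights.
merge 3/124 + 2/31 → 11/124
merge 11/124 + 3/31 → 23/124
merge 4/31 + 5/31 → 9/31
merge 23/124 + 23/124 → 23/62
merge 9/31 + 21/62 → 39/62
merge 23/62 + 39/62 → 1
L = 11/124 + 23/124 + 9/31 + 23/62 + 39/62 + 1 = 159/62 ≈ 2.565 bits/symbol.

2.565 bits/symbol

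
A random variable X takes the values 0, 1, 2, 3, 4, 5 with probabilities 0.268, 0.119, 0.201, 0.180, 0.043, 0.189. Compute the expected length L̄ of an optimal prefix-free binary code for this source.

2.504 bits/symbol

Repeatedly combine the two least-probable nodes; the expected code length is the sum of the merged weights.
merge 43/1000 + 119/1000 → 81/500
merge 81/500 + 9/50 → 171/500
merge 189/1000 + 201/1000 → 39/100
merge 67/250 + 171/500 → 61/100
merge 39/100 + 61/100 → 1
L = 81/500 + 171/500 + 39/100 + 61/100 + 1 = 313/125 = 2.504 bits/symbol.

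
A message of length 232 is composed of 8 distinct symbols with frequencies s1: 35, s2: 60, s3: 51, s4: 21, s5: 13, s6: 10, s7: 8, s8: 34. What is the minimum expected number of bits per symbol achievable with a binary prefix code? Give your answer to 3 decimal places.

Probabilities are the counts divided by 232.
Repeatedly combine the two least-probable nodes; the expected code length is the sum of the merged weights.
merge 1/29 + 5/116 → 9/116
merge 13/232 + 9/116 → 31/232
merge 21/232 + 31/232 → 13/58
merge 17/116 + 35/232 → 69/232
merge 51/232 + 13/58 → 103/232
merge 15/58 + 69/232 → 129/232
merge 103/232 + 129/232 → 1
L = 9/116 + 31/232 + 13/58 + 69/232 + 103/232 + 129/232 + 1 = 317/116 ≈ 2.733 bits/symbol.

2.733 bits/symbol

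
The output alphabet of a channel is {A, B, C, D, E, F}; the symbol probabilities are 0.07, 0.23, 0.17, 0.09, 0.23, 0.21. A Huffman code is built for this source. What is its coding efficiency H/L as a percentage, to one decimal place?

Entropy H = −Σ p log₂ p ≈ 2.4640 bits.
Huffman merges: 7/100+9/100→4/25; 4/25+17/100→33/100; 21/100+23/100→11/25; 23/100+33/100→14/25; 11/25+14/25→1. L = 249/100 ≈ 2.4900.
Efficiency = H/L = 2.4640/2.4900 = 99.0%.

99.0%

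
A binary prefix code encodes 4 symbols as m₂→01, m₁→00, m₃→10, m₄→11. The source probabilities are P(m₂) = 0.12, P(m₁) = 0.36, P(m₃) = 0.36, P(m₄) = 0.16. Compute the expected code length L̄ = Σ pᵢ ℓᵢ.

L̄ = Σ pᵢ·ℓᵢ = 0.12·2 + 0.36·2 + 0.36·2 + 0.16·2 = 2 bits/symbol.

2 bits/symbol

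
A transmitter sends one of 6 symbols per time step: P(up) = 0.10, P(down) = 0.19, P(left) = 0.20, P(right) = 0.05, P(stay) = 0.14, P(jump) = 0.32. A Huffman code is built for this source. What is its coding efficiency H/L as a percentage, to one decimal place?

98.0%

Entropy H = −Σ p log₂ p ≈ 2.3910 bits.
Huffman merges: 1/20+1/10→3/20; 7/50+3/20→29/100; 19/100+1/5→39/100; 29/100+8/25→61/100; 39/100+61/100→1. L = 61/25 ≈ 2.4400.
Efficiency = H/L = 2.3910/2.4400 = 98.0%.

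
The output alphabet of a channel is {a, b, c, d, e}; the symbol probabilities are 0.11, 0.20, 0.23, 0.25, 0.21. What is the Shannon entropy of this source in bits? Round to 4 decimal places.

2.2752 bits

H = −Σ pᵢ log₂ pᵢ.
−0.11·log₂(0.11) = 0.3503
−0.20·log₂(0.20) = 0.4644
−0.23·log₂(0.23) = 0.4877
−0.25·log₂(0.25) = 0.5000
−0.21·log₂(0.21) = 0.4728
Sum ≈ 2.2752 → 2.2752 bits.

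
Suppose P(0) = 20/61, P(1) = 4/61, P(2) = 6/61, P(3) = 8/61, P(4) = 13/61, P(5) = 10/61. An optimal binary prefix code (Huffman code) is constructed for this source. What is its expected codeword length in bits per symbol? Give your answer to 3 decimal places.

2.459 bits/symbol

Repeatedly combine the two least-probable nodes; the expected code length is the sum of the merged weights.
merge 4/61 + 6/61 → 10/61
merge 8/61 + 10/61 → 18/61
merge 10/61 + 13/61 → 23/61
merge 18/61 + 20/61 → 38/61
merge 23/61 + 38/61 → 1
L = 10/61 + 18/61 + 23/61 + 38/61 + 1 = 150/61 ≈ 2.459 bits/symbol.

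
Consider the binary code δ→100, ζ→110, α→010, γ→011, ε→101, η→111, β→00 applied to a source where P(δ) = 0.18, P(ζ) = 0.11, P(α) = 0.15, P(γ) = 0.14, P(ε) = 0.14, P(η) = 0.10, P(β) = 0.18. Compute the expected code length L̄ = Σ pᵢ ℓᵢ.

2.82 bits/symbol

L̄ = Σ pᵢ·ℓᵢ = 0.18·3 + 0.11·3 + 0.15·3 + 0.14·3 + 0.14·3 + 0.10·3 + 0.18·2 = 2.82 bits/symbol.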